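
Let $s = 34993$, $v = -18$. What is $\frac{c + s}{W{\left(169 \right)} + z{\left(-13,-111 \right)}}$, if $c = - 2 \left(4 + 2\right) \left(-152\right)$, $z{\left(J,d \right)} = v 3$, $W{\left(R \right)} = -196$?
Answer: $- \frac{36817}{250} \approx -147.27$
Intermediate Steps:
$z{\left(J,d \right)} = -54$ ($z{\left(J,d \right)} = \left(-18\right) 3 = -54$)
$c = 1824$ ($c = \left(-2\right) 6 \left(-152\right) = \left(-12\right) \left(-152\right) = 1824$)
$\frac{c + s}{W{\left(169 \right)} + z{\left(-13,-111 \right)}} = \frac{1824 + 34993}{-196 - 54} = \frac{36817}{-250} = 36817 \left(- \frac{1}{250}\right) = - \frac{36817}{250}$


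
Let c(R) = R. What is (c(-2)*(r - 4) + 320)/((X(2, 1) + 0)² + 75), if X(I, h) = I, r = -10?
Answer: 348/79 ≈ 4.4051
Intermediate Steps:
(c(-2)*(r - 4) + 320)/((X(2, 1) + 0)² + 75) = (-2*(-10 - 4) + 320)/((2 + 0)² + 75) = (-2*(-14) + 320)/(2² + 75) = (28 + 320)/(4 + 75) = 348/79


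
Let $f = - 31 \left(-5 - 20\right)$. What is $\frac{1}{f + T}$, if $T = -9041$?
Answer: $- \frac{1}{8266} \approx -0.00012098$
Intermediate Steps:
$f = 775$ ($f = - 31 \left(-5 - 20\right) = \left(-31\right) \left(-25\right) = 775$)
$\frac{1}{f + T} = \frac{1}{775 - 9041} = \frac{1}{-8266} = - \frac{1}{8266}$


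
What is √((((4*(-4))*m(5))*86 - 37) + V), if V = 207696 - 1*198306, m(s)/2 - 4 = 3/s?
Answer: I*√82655/5 ≈ 57.5*I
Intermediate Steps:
m(s) = 8 + 6/s (m(s) = 8 + 2*(3/s) = 8 + 6/s)
V = 9390 (V = 207696 - 198306 = 9390)
√((((4*(-4))*m(5))*86 - 37) + V) = √((((4*(-4))*(8 + 6/5))*86 - 37) + 9390) = √((-16*(8 + 6*(⅕))*86 - 37) + 9390) = √((-16*(8 + 6/5)*86 - 37) + 9390) = √((-16*46/5*86 - 37) + 9390) = √((-736/5*86 - 37) + 9390) = √((-63296/5 - 37) + 9390) = √(-63481/5 + 9390) = √(-16531/5) = I*√82655/5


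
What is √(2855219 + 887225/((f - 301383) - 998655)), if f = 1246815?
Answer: 2*√2021974151032869/53223 ≈ 1689.7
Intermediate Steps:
√(2855219 + 887225/((f - 301383) - 998655)) = √(2855219 + 887225/((1246815 - 301383) - 998655)) = √(2855219 + 887225/(945432 - 998655)) = √(2855219 + 887225/(-53223)) = √(2855219 + 887225*(-1/53223)) = √(2855219 - 887225/53223) = √(151962433612/53223) = 2*√2021974151032869/53223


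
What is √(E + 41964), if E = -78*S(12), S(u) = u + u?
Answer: 2*√10023 ≈ 200.23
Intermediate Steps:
S(u) = 2*u
E = -1872 (E = -156*12 = -78*24 = -1872)
√(E + 41964) = √(-1872 + 41964) = √40092 = 2*√10023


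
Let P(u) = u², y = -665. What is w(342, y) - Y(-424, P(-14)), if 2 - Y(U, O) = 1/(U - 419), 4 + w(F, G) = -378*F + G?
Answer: -109545322/843 ≈ -1.2995e+5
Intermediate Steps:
w(F, G) = -4 + G - 378*F (w(F, G) = -4 + (-378*F + G) = -4 + (G - 378*F) = -4 + G - 378*F)
Y(U, O) = 2 - 1/(-419 + U) (Y(U, O) = 2 - 1/(U - 419) = 2 - 1/(-419 + U))
w(342, y) - Y(-424, P(-14)) = (-4 - 665 - 378*342) - (-839 + 2*(-424))/(-419 - 424) = (-4 - 665 - 129276) - (-839 - 848)/(-843) = -129945 - (-1)*(-1687)/843 = -129945 - 1*1687/843 = -129945 - 1687/843 = -109545322/843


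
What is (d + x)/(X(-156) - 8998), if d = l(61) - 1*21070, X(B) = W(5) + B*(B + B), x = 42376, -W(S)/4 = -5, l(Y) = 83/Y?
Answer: 1299749/2421334 ≈ 0.53679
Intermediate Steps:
W(S) = 20 (W(S) = -4*(-5) = 20)
X(B) = 20 + 2*B**2 (X(B) = 20 + B*(B + B) = 20 + B*(2*B) = 20 + 2*B**2)
d = -1285187/61 (d = 83/61 - 1*21070 = 83*(1/61) - 21070 = 83/61 - 21070 = -1285187/61 ≈ -21069.)
(d + x)/(X(-156) - 8998) = (-1285187/61 + 42376)/((20 + 2*(-156)**2) - 8998) = 1299749/(61*((20 + 2*24336) - 8998)) = 1299749/(61*((20 + 48672) - 8998)) = 1299749/(61*(48692 - 8998)) = (1299749/61)/39694 = (1299749/61)*(1/39694) = 1299749/2421334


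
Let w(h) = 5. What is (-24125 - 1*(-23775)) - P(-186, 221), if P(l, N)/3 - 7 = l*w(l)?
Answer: 2419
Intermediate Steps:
P(l, N) = 21 + 15*l (P(l, N) = 21 + 3*(l*5) = 21 + 3*(5*l) = 21 + 15*l)
(-24125 - 1*(-23775)) - P(-186, 221) = (-24125 - 1*(-23775)) - (21 + 15*(-186)) = (-24125 + 23775) - (21 - 2790) = -350 - 1*(-2769) = -350 + 2769 = 2419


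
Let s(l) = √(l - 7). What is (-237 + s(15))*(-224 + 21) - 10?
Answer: 48101 - 406*√2 ≈ 47527.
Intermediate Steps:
s(l) = √(-7 + l)
(-237 + s(15))*(-224 + 21) - 10 = (-237 + √(-7 + 15))*(-224 + 21) - 10 = (-237 + √8)*(-203) - 1*10 = (-237 + 2*√2)*(-203) - 10 = (48111 - 406*√2) - 10 = 48101 - 406*√2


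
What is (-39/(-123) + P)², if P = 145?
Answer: 35497764/1681 ≈ 21117.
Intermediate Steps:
(-39/(-123) + P)² = (-39/(-123) + 145)² = (-39*(-1/123) + 145)² = (13/41 + 145)² = (5958/41)² = 35497764/1681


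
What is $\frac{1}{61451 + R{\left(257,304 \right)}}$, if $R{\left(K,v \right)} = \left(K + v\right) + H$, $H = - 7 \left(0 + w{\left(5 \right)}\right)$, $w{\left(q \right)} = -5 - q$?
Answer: $\frac{1}{62082} \approx 1.6108 \cdot 10^{-5}$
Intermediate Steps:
$H = 70$ ($H = - 7 \left(0 - 10\right) = \left(-7\right) \left(-10\right) = 70$)
$R{\left(K,v \right)} = 70 + K + v$ ($R{\left(K,v \right)} = \left(K + v\right) + 70 = 70 + K + v$)
$\frac{1}{61451 + R{\left(257,304 \right)}} = \frac{1}{61451 + \left(70 + 257 + 304\right)} = \frac{1}{61451 + 631} = \frac{1}{62082}$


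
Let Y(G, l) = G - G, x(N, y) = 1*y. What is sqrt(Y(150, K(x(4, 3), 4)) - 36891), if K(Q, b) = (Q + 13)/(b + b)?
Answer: 3*I*sqrt(4099) ≈ 192.07*I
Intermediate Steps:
x(N, y) = y
K(Q, b) = (13 + Q)/(2*b) (K(Q, b) = (13 + Q)/((2*b)) = (13 + Q)*(1/(2*b)) = (13 + Q)/(2*b))
Y(G, l) = 0
sqrt(Y(150, K(x(4, 3), 4)) - 36891) = sqrt(0 - 36891) = sqrt(-36891) = 3*I*sqrt(4099)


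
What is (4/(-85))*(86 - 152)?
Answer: 264/85 ≈ 3.1059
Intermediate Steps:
(4/(-85))*(86 - 152) = (4*(-1/85))*(-66) = -4/85*(-66) = 264/85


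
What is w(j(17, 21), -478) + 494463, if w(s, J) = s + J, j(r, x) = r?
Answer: 494002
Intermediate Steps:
w(s, J) = J + s
w(j(17, 21), -478) + 494463 = (-478 + 17) + 494463 = -461 + 494463 = 494002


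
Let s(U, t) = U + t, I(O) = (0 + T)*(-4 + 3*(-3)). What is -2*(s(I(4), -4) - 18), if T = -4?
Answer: -60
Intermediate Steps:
I(O) = 52 (I(O) = (0 - 4)*(-4 + 3*(-3)) = -4*(-4 - 9) = -4*(-13) = 52)
-2*(s(I(4), -4) - 18) = -2*((52 - 4) - 18) = -2*(48 - 18) = -2*30 = -60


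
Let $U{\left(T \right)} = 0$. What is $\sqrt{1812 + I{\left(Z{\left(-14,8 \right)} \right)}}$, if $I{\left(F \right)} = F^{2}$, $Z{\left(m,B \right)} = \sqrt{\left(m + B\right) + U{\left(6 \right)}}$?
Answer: $\sqrt{1806} \approx 42.497$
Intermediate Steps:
$Z{\left(m,B \right)} = \sqrt{B + m}$ ($Z{\left(m,B \right)} = \sqrt{\left(m + B\right) + 0} = \sqrt{\left(B + m\right) + 0} = \sqrt{B + m}$)
$\sqrt{1812 + I{\left(Z{\left(-14,8 \right)} \right)}} = \sqrt{1812 + \left(\sqrt{8 - 14}\right)^{2}} = \sqrt{1812 + \left(\sqrt{-6}\right)^{2}} = \sqrt{1812 + \left(i \sqrt{6}\right)^{2}} = \sqrt{1812 - 6} = \sqrt{1806}$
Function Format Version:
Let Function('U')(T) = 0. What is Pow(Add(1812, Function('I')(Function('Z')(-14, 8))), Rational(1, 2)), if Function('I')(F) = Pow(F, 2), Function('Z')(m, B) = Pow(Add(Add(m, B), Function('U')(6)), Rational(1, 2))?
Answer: Pow(1806, Rational(1, 2)) ≈ 42.497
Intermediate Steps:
Function('Z')(m, B) = Pow(Add(B, m), Rational(1, 2)) (Function('Z')(m, B) = Pow(Add(Add(m, B), 0), Rational(1, 2)) = Pow(Add(Add(B, m), 0), Rational(1, 2)) = Pow(Add(B, m), Rational(1, 2)))
Pow(Add(1812, Function('I')(Function('Z')(-14, 8))), Rational(1, 2)) = Pow(Add(1812, Pow(Pow(Add(8, -14), Rational(1, 2)), 2)), Rational(1, 2)) = Pow(Add(1812, Pow(Pow(-6, Rational(1, 2)), 2)), Rational(1, 2)) = Pow(Add(1812, Pow(Mul(I, Pow(6, Rational(1, 2))), 2)), Rational(1, 2)) = Pow(Add(1812, -6), Rational(1, 2)) = Pow(1806, Rational(1, 2))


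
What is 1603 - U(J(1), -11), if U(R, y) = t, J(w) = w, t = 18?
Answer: 1585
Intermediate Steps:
U(R, y) = 18
1603 - U(J(1), -11) = 1603 - 1*18 = 1603 - 18 = 1585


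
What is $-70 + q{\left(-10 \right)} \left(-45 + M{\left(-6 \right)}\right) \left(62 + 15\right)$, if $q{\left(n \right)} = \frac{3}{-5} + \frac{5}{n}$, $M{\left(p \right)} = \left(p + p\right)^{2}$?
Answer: $- \frac{84553}{10} \approx -8455.3$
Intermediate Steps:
$M{\left(p \right)} = 4 p^{2}$ ($M{\left(p \right)} = \left(2 p\right)^{2} = 4 p^{2}$)
$q{\left(n \right)} = - \frac{3}{5} + \frac{5}{n}$ ($q{\left(n \right)} = 3 \left(- \frac{1}{5}\right) + \frac{5}{n} = - \frac{3}{5} + \frac{5}{n}$)
$-70 + q{\left(-10 \right)} \left(-45 + M{\left(-6 \right)}\right) \left(62 + 15\right) = -70 + \left(- \frac{3}{5} + \frac{5}{-10}\right) \left(-45 + 4 \left(-6\right)^{2}\right) \left(62 + 15\right) = -70 + \left(- \frac{3}{5} + 5 \left(- \frac{1}{10}\right)\right) \left(-45 + 4 \cdot 36\right) 77 = -70 + \left(- \frac{3}{5} - \frac{1}{2}\right) \left(-45 + 144\right) 77 = -70 - \frac{11 \cdot 99 \cdot 77}{10} = -70 - \frac{83853}{10} = - \frac{84553}{10}$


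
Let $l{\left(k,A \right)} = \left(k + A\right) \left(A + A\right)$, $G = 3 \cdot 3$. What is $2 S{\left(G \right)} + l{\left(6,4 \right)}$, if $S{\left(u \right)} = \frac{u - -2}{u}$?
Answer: $\frac{742}{9} \approx 82.444$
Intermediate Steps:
$G = 9$
$l{\left(k,A \right)} = 2 A \left(A + k\right)$ ($l{\left(k,A \right)} = \left(A + k\right) 2 A = 2 A \left(A + k\right)$)
$S{\left(u \right)} = \frac{2 + u}{u}$ ($S{\left(u \right)} = \frac{u + 2}{u} = \frac{2 + u}{u}$)
$2 S{\left(G \right)} + l{\left(6,4 \right)} = 2 \frac{2 + 9}{9} + 2 \cdot 4 \left(4 + 6\right) = 2 \cdot \frac{1}{9} \cdot 11 + 2 \cdot 4 \cdot 10 = 2 \cdot \frac{11}{9} + 80 = \frac{22}{9} + 80 = \frac{742}{9}$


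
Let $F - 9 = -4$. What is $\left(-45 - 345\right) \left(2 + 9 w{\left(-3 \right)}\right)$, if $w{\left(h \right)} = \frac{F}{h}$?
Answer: $5070$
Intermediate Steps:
$F = 5$ ($F = 9 - 4 = 5$)
$w{\left(h \right)} = \frac{5}{h}$
$\left(-45 - 345\right) \left(2 + 9 w{\left(-3 \right)}\right) = \left(-45 - 345\right) \left(2 + 9 \frac{5}{-3}\right) = - 390 \left(2 + 9 \cdot 5 \left(- \frac{1}{3}\right)\right) = - 390 \left(2 + 9 \left(- \frac{5}{3}\right)\right) = - 390 \left(2 - 15\right) = \left(-390\right) \left(-13\right) = 5070$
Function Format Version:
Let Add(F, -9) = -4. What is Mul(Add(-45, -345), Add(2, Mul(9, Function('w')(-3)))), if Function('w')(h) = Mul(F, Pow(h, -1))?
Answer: 5070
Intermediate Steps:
F = 5 (F = Add(9, -4) = 5)
Function('w')(h) = Mul(5, Pow(h, -1))
Mul(Add(-45, -345), Add(2, Mul(9, Function('w')(-3)))) = Mul(Add(-45, -345), Add(2, Mul(9, Mul(5, Pow(-3, -1))))) = Mul(-390, Add(2, Mul(9, Mul(5, Rational(-1, 3))))) = Mul(-390, Add(2, Mul(9, Rational(-5, 3)))) = Mul(-390, Add(2, -15)) = Mul(-390, -13) = 5070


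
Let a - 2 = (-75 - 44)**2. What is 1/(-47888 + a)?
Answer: -1/33725 ≈ -2.9652e-5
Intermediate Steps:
a = 14163 (a = 2 + (-75 - 44)**2 = 2 + (-119)**2 = 2 + 14161 = 14163)
1/(-47888 + a) = 1/(-47888 + 14163) = 1/(-33725) = -1/33725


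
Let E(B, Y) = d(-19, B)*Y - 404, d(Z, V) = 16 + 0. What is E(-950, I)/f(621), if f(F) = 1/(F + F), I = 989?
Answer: 19151640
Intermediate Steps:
d(Z, V) = 16
f(F) = 1/(2*F)
E(B, Y) = -404 + 16*Y (E(B, Y) = 16*Y - 404 = -404 + 16*Y)
E(-950, I)/f(621) = (-404 + 16*989)/(((½)/621)) = (-404 + 15824)/(((½)*(1/621))) = 15420/(1/1242) = 15420*1242 = 19151640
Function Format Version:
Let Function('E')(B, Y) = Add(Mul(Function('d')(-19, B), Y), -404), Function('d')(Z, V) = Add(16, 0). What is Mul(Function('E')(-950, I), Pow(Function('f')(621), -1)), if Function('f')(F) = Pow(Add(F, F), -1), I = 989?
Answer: 19151640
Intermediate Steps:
Function('d')(Z, V) = 16
Function('f')(F) = Mul(Rational(1, 2), Pow(F, -1)) (Function('f')(F) = Pow(Mul(2, F), -1) = Mul(Rational(1, 2), Pow(F, -1)))
Function('E')(B, Y) = Add(-404, Mul(16, Y)) (Function('E')(B, Y) = Add(Mul(16, Y), -404) = Add(-404, Mul(16, Y)))
Mul(Function('E')(-950, I), Pow(Function('f')(621), -1)) = Mul(Add(-404, Mul(16, 989)), Pow(Mul(Rational(1, 2), Pow(621, -1)), -1)) = Mul(Add(-404, 15824), Pow(Mul(Rational(1, 2), Rational(1, 621)), -1)) = Mul(15420, Pow(Rational(1, 1242), -1)) = Mul(15420, 1242) = 19151640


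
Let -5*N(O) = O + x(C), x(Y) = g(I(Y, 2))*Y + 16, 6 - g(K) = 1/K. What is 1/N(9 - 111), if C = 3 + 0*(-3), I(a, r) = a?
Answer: 5/69 ≈ 0.072464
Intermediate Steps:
C = 3 (C = 3 + 0 = 3)
g(K) = 6 - 1/K
x(Y) = 16 + Y*(6 - 1/Y) (x(Y) = (6 - 1/Y)*Y + 16 = Y*(6 - 1/Y) + 16 = 16 + Y*(6 - 1/Y))
N(O) = -33/5 - O/5 (N(O) = -(O + (15 + 6*3))/5 = -(O + (15 + 18))/5 = -(O + 33)/5 = -(33 + O)/5 = -33/5 - O/5)
1/N(9 - 111) = 1/(-33/5 - (9 - 111)/5) = 1/(-33/5 - 1/5*(-102)) = 1/(-33/5 + 102/5) = 1/(69/5) = 5/69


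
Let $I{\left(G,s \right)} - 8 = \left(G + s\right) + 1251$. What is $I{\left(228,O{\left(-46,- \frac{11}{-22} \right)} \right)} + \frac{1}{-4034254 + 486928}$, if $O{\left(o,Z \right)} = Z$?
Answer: $\frac{2638323712}{1773663} \approx 1487.5$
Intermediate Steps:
$I{\left(G,s \right)} = 1259 + G + s$ ($I{\left(G,s \right)} = 8 + \left(\left(G + s\right) + 1251\right) = 8 + \left(1251 + G + s\right) = 1259 + G + s$)
$I{\left(228,O{\left(-46,- \frac{11}{-22} \right)} \right)} + \frac{1}{-4034254 + 486928} = \left(1259 + 228 - \frac{11}{-22}\right) + \frac{1}{-4034254 + 486928} = \left(1259 + 228 - - \frac{1}{2}\right) + \frac{1}{-3547326} = \left(1259 + 228 + \frac{1}{2}\right) - \frac{1}{3547326} = \frac{2975}{2} - \frac{1}{3547326} = \frac{2638323712}{1773663}$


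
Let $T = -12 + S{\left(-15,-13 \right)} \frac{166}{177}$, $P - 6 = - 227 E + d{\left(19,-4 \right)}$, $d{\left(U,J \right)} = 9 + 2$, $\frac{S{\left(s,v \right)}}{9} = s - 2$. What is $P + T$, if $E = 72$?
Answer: $- \frac{972467}{59} \approx -16483.0$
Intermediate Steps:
$S{\left(s,v \right)} = -18 + 9 s$ ($S{\left(s,v \right)} = 9 \left(s - 2\right) = 9 \left(-2 + s\right) = -18 + 9 s$)
$d{\left(U,J \right)} = 11$
$P = -16327$ ($P = 6 + \left(\left(-227\right) 72 + 11\right) = 6 + \left(-16344 + 11\right) = 6 - 16333 = -16327$)
$T = - \frac{9174}{59}$ ($T = -12 + \left(-18 + 9 \left(-15\right)\right) \frac{166}{177} = -12 + \left(-18 - 135\right) 166 \cdot \frac{1}{177} = -12 - \frac{8466}{59} = - \frac{9174}{59} \approx -155.49$)
$P + T = -16327 - \frac{9174}{59} = - \frac{972467}{59}$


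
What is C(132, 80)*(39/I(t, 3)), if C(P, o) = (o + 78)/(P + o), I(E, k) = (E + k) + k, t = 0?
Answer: 1027/212 ≈ 4.8443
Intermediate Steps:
I(E, k) = E + 2*k
C(P, o) = (78 + o)/(P + o)
C(132, 80)*(39/I(t, 3)) = ((78 + 80)/(132 + 80))*(39/(0 + 2*3)) = (158/212)*(39/(0 + 6)) = ((1/212)*158)*(39/6) = 79*(39*(⅙))/106 = (79/106)*(13/2) = 1027/212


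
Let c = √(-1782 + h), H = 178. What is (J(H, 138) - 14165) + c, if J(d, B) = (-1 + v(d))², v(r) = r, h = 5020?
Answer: 17164 + √3238 ≈ 17221.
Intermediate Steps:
J(d, B) = (-1 + d)²
c = √3238 (c = √(-1782 + 5020) = √3238 ≈ 56.903)
(J(H, 138) - 14165) + c = ((-1 + 178)² - 14165) + √3238 = (177² - 14165) + √3238 = (31329 - 14165) + √3238 = 17164 + √3238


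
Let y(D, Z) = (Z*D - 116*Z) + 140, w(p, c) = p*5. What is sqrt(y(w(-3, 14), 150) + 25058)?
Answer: 2*sqrt(1387) ≈ 74.485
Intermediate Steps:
w(p, c) = 5*p
y(D, Z) = 140 - 116*Z + D*Z (y(D, Z) = (D*Z - 116*Z) + 140 = (-116*Z + D*Z) + 140 = 140 - 116*Z + D*Z)
sqrt(y(w(-3, 14), 150) + 25058) = sqrt((140 - 116*150 + (5*(-3))*150) + 25058) = sqrt((140 - 17400 - 15*150) + 25058) = sqrt((140 - 17400 - 2250) + 25058) = sqrt(-19510 + 25058) = sqrt(5548) = 2*sqrt(1387)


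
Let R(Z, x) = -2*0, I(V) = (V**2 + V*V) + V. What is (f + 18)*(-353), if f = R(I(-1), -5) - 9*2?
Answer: 0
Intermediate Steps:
I(V) = V + 2*V**2 (I(V) = (V**2 + V**2) + V = 2*V**2 + V = V + 2*V**2)
R(Z, x) = 0
f = -18 (f = 0 - 9*2 = 0 - 18 = -18)
(f + 18)*(-353) = (-18 + 18)*(-353) = 0*(-353) = 0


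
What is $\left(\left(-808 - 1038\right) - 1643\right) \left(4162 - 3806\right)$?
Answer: $-1242084$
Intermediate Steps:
$\left(\left(-808 - 1038\right) - 1643\right) \left(4162 - 3806\right) = \left(\left(-808 - 1038\right) - 1643\right) 356 = \left(-1846 - 1643\right) 356 = \left(-3489\right) 356 = -1242084$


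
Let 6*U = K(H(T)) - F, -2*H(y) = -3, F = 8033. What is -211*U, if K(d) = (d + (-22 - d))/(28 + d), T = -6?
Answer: 33337367/118 ≈ 2.8252e+5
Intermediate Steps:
H(y) = 3/2 (H(y) = -½*(-3) = 3/2)
K(d) = -22/(28 + d)
U = -157997/118 (U = (-22/(28 + 3/2) - 1*8033)/6 = (-22/59/2 - 8033)/6 = (-22*2/59 - 8033)/6 = (-44/59 - 8033)/6 = (⅙)*(-473991/59) = -157997/118 ≈ -1339.0)
-211*U = -211*(-157997/118) = 33337367/118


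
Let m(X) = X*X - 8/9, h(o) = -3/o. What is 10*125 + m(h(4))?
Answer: 179953/144 ≈ 1249.7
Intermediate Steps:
m(X) = -8/9 + X² (m(X) = X² - 8*⅑ = X² - 8/9 = -8/9 + X²)
10*125 + m(h(4)) = 10*125 + (-8/9 + (-3/4)²) = 1250 + (-8/9 + (-3*¼)²) = 1250 + (-8/9 + (-¾)²) = 1250 + (-8/9 + 9/16) = 1250 - 47/144 = 179953/144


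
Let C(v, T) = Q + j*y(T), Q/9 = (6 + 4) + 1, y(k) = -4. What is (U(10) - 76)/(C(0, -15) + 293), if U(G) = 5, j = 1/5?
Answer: -355/1956 ≈ -0.18149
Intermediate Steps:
j = ⅕ ≈ 0.20000
Q = 99 (Q = 9*((6 + 4) + 1) = 9*(10 + 1) = 9*11 = 99)
C(v, T) = 491/5 (C(v, T) = 99 + (⅕)*(-4) = 99 - ⅘ = 491/5)
(U(10) - 76)/(C(0, -15) + 293) = (5 - 76)/(491/5 + 293) = -71/1956/5 = -71*5/1956 = -355/1956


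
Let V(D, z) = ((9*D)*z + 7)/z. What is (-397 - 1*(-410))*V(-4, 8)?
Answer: -3653/8 ≈ -456.63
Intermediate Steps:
V(D, z) = (7 + 9*D*z)/z (V(D, z) = (9*D*z + 7)/z = (7 + 9*D*z)/z)
(-397 - 1*(-410))*V(-4, 8) = (-397 - 1*(-410))*(7/8 + 9*(-4)) = (-397 + 410)*(7*(1/8) - 36) = 13*(7/8 - 36) = 13*(-281/8) = -3653/8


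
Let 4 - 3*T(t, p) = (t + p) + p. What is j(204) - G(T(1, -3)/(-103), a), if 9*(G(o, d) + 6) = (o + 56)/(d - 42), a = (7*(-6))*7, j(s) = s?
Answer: 65414885/311472 ≈ 210.02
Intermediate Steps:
a = -294 (a = -42*7 = -294)
T(t, p) = 4/3 - 2*p/3 - t/3 (T(t, p) = 4/3 - ((t + p) + p)/3 = 4/3 - ((p + t) + p)/3 = 4/3 - (t + 2*p)/3 = 4/3 + (-2*p/3 - t/3) = 4/3 - 2*p/3 - t/3)
G(o, d) = -6 + (56 + o)/(9*(-42 + d)) (G(o, d) = -6 + ((o + 56)/(d - 42))/9 = -6 + ((56 + o)/(-42 + d))/9 = -6 + (56 + o)/(9*(-42 + d)))
j(204) - G(T(1, -3)/(-103), a) = 204 - (2324 + (4/3 - ⅔*(-3) - ⅓*1)/(-103) - 54*(-294))/(9*(-42 - 294)) = 204 - (2324 + (4/3 + 2 - ⅓)*(-1/103) + 15876)/(9*(-336)) = 204 - (-1)*(2324 + 3*(-1/103) + 15876)/(9*336) = 204 - (-1)*(2324 - 3/103 + 15876)/(9*336) = 204 - (-1)*1874597/(9*336*103) = 204 - 1*(-1874597/311472) = 204 + 1874597/311472 = 65414885/311472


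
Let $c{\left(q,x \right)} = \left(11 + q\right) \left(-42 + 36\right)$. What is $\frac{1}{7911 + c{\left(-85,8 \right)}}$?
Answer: $\frac{1}{8355} \approx 0.00011969$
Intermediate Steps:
$c{\left(q,x \right)} = -66 - 6 q$ ($c{\left(q,x \right)} = \left(11 + q\right) \left(-6\right) = -66 - 6 q$)
$\frac{1}{7911 + c{\left(-85,8 \right)}} = \frac{1}{7911 - -444} = \frac{1}{7911 + \left(-66 + 510\right)} = \frac{1}{7911 + 444} = \frac{1}{8355}$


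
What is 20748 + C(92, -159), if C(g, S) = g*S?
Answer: 6120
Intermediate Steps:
C(g, S) = S*g
20748 + C(92, -159) = 20748 - 159*92 = 20748 - 14628 = 6120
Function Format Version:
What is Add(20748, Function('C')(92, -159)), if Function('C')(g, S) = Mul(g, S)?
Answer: 6120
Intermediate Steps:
Function('C')(g, S) = Mul(S, g)
Add(20748, Function('C')(92, -159)) = Add(20748, Mul(-159, 92)) = Add(20748, -14628) = 6120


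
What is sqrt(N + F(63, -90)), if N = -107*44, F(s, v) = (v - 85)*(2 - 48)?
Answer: sqrt(3342) ≈ 57.810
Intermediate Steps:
F(s, v) = 3910 - 46*v (F(s, v) = (-85 + v)*(-46) = 3910 - 46*v)
N = -4708
sqrt(N + F(63, -90)) = sqrt(-4708 + (3910 - 46*(-90))) = sqrt(-4708 + (3910 + 4140)) = sqrt(-4708 + 8050) = sqrt(3342)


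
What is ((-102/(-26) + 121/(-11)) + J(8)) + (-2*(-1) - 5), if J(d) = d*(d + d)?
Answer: 1533/13 ≈ 117.92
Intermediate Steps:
J(d) = 2*d² (J(d) = d*(2*d) = 2*d²)
((-102/(-26) + 121/(-11)) + J(8)) + (-2*(-1) - 5) = ((-102/(-26) + 121/(-11)) + 2*8²) + (-2*(-1) - 5) = ((-102*(-1/26) + 121*(-1/11)) + 2*64) + (2 - 5) = ((51/13 - 11) + 128) - 3 = (-92/13 + 128) - 3 = 1572/13 - 3 = 1533/13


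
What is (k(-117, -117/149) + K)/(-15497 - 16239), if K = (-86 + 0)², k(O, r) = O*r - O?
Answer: -566563/2364332 ≈ -0.23963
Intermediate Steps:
k(O, r) = -O + O*r
K = 7396 (K = (-86)² = 7396)
(k(-117, -117/149) + K)/(-15497 - 16239) = (-117*(-1 - 117/149) + 7396)/(-15497 - 16239) = (-117*(-1 - 117*1/149) + 7396)/(-31736) = (-117*(-1 - 117/149) + 7396)*(-1/31736) = (-117*(-266/149) + 7396)*(-1/31736) = (31122/149 + 7396)*(-1/31736) = (1133126/149)*(-1/31736) = -566563/2364332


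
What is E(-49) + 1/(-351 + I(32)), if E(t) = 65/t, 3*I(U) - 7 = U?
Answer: -22019/16562 ≈ -1.3295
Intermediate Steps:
I(U) = 7/3 + U/3
E(-49) + 1/(-351 + I(32)) = 65/(-49) + 1/(-351 + (7/3 + (1/3)*32)) = 65*(-1/49) + 1/(-351 + (7/3 + 32/3)) = -65/49 + 1/(-351 + 13) = -65/49 + 1/(-338) = -65/49 - 1/338 = -22019/16562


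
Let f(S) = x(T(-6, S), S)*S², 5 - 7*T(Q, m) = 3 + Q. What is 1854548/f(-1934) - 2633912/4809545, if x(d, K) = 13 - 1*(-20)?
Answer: -79047207544379/148412636608665 ≈ -0.53262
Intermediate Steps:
T(Q, m) = 2/7 - Q/7 (T(Q, m) = 5/7 - (3 + Q)/7 = 5/7 + (-3/7 - Q/7) = 2/7 - Q/7)
x(d, K) = 33 (x(d, K) = 13 + 20 = 33)
f(S) = 33*S²
1854548/f(-1934) - 2633912/4809545 = 1854548/((33*(-1934)²)) - 2633912/4809545 = 1854548/((33*3740356)) - 2633912*1/4809545 = 1854548/123431748 - 2633912/4809545 = 1854548*(1/123431748) - 2633912/4809545 = 463637/30857937 - 2633912/4809545 = -79047207544379/148412636608665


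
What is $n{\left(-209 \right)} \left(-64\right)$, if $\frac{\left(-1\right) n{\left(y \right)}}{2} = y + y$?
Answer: $-53504$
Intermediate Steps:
$n{\left(y \right)} = - 4 y$ ($n{\left(y \right)} = - 2 \left(y + y\right) = - 2 \cdot 2 y = - 4 y$)
$n{\left(-209 \right)} \left(-64\right) = \left(-4\right) \left(-209\right) \left(-64\right) = 836 \left(-64\right) = -53504$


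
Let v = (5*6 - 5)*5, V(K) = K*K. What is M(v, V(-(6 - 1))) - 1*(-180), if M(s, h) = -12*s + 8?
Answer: -1312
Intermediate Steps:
V(K) = K**2
v = 125 (v = (30 - 5)*5 = 25*5 = 125)
M(s, h) = 8 - 12*s
M(v, V(-(6 - 1))) - 1*(-180) = (8 - 12*125) - 1*(-180) = (8 - 1500) + 180 = -1492 + 180 = -1312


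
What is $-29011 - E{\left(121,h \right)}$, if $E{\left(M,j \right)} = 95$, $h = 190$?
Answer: $-29106$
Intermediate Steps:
$-29011 - E{\left(121,h \right)} = -29011 - 95 = -29106$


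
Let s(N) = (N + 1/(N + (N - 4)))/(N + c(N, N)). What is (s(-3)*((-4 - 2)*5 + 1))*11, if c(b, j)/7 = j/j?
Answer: 9889/40 ≈ 247.23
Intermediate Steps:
c(b, j) = 7 (c(b, j) = 7*(j/j) = 7*1 = 7)
s(N) = (N + 1/(-4 + 2*N))/(7 + N) (s(N) = (N + 1/(N + (N - 4)))/(N + 7) = (N + 1/(N + (-4 + N)))/(7 + N) = (N + 1/(-4 + 2*N))/(7 + N))
(s(-3)*((-4 - 2)*5 + 1))*11 = (((1/2 + (-3)**2 - 2*(-3))/(-14 + (-3)**2 + 5*(-3)))*((-4 - 2)*5 + 1))*11 = (((1/2 + 9 + 6)/(-14 + 9 - 15))*(-6*5 + 1))*11 = (((31/2)/(-20))*(-30 + 1))*11 = (-1/20*31/2*(-29))*11 = -31/40*(-29)*11 = (899/40)*11 = 9889/40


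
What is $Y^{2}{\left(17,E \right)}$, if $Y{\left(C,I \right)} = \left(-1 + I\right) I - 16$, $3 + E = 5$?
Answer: $196$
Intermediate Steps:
$E = 2$ ($E = -3 + 5 = 2$)
$Y{\left(C,I \right)} = -16 + I \left(-1 + I\right)$ ($Y{\left(C,I \right)} = I \left(-1 + I\right) - 16 = -16 + I \left(-1 + I\right)$)
$Y^{2}{\left(17,E \right)} = \left(-16 + 2^{2} - 2\right)^{2} = \left(-16 + 4 - 2\right)^{2} = \left(-14\right)^{2} = 196$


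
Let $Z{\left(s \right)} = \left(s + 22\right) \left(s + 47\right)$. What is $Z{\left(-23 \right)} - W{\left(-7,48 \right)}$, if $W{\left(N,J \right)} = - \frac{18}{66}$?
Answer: $- \frac{261}{11} \approx -23.727$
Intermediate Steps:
$W{\left(N,J \right)} = - \frac{3}{11}$ ($W{\left(N,J \right)} = \left(-18\right) \frac{1}{66} = - \frac{3}{11}$)
$Z{\left(s \right)} = \left(22 + s\right) \left(47 + s\right)$
$Z{\left(-23 \right)} - W{\left(-7,48 \right)} = \left(1034 + \left(-23\right)^{2} + 69 \left(-23\right)\right) - - \frac{3}{11} = \left(1034 + 529 - 1587\right) + \frac{3}{11} = -24 + \frac{3}{11} = - \frac{261}{11}$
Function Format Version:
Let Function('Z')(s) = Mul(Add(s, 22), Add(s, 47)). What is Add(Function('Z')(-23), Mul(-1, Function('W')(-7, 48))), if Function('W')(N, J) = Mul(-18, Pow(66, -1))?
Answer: Rational(-261, 11) ≈ -23.727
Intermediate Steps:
Function('W')(N, J) = Rational(-3, 11) (Function('W')(N, J) = Mul(-18, Rational(1, 66)) = Rational(-3, 11))
Function('Z')(s) = Mul(Add(22, s), Add(47, s))
Add(Function('Z')(-23), Mul(-1, Function('W')(-7, 48))) = Add(Add(1034, Pow(-23, 2), Mul(69, -23)), Mul(-1, Rational(-3, 11))) = Add(Add(1034, 529, -1587), Rational(3, 11)) = Add(-24, Rational(3, 11)) = Rational(-261, 11)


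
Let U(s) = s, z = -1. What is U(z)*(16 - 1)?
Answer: -15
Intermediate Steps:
U(z)*(16 - 1) = -(16 - 1) = -1*15 = -15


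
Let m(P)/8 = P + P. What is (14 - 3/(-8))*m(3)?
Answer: 690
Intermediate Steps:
m(P) = 16*P (m(P) = 8*(P + P) = 8*(2*P) = 16*P)
(14 - 3/(-8))*m(3) = (14 - 3/(-8))*(16*3) = (14 - 3*(-⅛))*48 = (14 + 3/8)*48 = (115/8)*48 = 690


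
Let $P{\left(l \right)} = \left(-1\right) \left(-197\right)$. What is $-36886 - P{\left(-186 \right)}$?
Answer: $-37083$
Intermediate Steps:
$P{\left(l \right)} = 197$
$-36886 - P{\left(-186 \right)} = -36886 - 197 = -37083$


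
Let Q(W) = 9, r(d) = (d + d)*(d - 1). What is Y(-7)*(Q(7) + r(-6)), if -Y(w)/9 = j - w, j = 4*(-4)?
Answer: 7533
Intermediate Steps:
r(d) = 2*d*(-1 + d) (r(d) = (2*d)*(-1 + d) = 2*d*(-1 + d))
j = -16
Y(w) = 144 + 9*w (Y(w) = -9*(-16 - w) = 144 + 9*w)
Y(-7)*(Q(7) + r(-6)) = (144 + 9*(-7))*(9 + 2*(-6)*(-1 - 6)) = (144 - 63)*(9 + 2*(-6)*(-7)) = 81*(9 + 84) = 81*93 = 7533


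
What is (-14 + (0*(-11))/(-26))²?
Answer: 196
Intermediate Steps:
(-14 + (0*(-11))/(-26))² = (-14 + 0*(-1/26))² = (-14 + 0)² = (-14)² = 196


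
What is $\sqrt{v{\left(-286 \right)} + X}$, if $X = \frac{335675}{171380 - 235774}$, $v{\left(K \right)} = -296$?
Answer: $\frac{13 i \sqrt{7390563774}}{64394} \approx 17.355 i$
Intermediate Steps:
$X = - \frac{335675}{64394}$ ($X = \frac{335675}{171380 - 235774} = \frac{335675}{-64394} = 335675 \left(- \frac{1}{64394}\right) = - \frac{335675}{64394} \approx -5.2128$)
$\sqrt{v{\left(-286 \right)} + X} = \sqrt{-296 - \frac{335675}{64394}} = \sqrt{- \frac{19396299}{64394}} = \frac{13 i \sqrt{7390563774}}{64394}$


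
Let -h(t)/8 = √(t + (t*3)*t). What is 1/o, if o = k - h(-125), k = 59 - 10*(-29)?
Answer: -349/2870199 + 40*√1870/2870199 ≈ 0.00048106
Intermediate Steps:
k = 349 (k = 59 + 290 = 349)
h(t) = -8*√(t + 3*t²) (h(t) = -8*√(t + (t*3)*t) = -8*√(t + (3*t)*t) = -8*√(t + 3*t²))
o = 349 + 40*√1870 (o = 349 - (-8)*√(-125*(1 + 3*(-125))) = 349 - (-8)*√(-125*(1 - 375)) = 349 - (-8)*√(-125*(-374)) = 349 - (-8)*√46750 = 349 - (-8)*5*√1870 = 349 - (-40)*√1870 = 349 + 40*√1870 ≈ 2078.7)
1/o = 1/(349 + 40*√1870)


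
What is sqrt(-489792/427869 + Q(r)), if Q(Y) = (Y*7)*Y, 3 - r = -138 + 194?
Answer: sqrt(44438676943895)/47541 ≈ 140.22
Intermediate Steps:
r = -53 (r = 3 - (-138 + 194) = 3 - 1*56 = 3 - 56 = -53)
Q(Y) = 7*Y**2 (Q(Y) = (7*Y)*Y = 7*Y**2)
sqrt(-489792/427869 + Q(r)) = sqrt(-489792/427869 + 7*(-53)**2) = sqrt(-489792*1/427869 + 7*2809) = sqrt(-163264/142623 + 19663) = sqrt(2804232785/142623) = sqrt(44438676943895)/47541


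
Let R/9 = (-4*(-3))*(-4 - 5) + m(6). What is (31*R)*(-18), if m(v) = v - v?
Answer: 542376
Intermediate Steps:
m(v) = 0
R = -972 (R = 9*((-4*(-3))*(-4 - 5) + 0) = 9*(12*(-9) + 0) = 9*(-108 + 0) = 9*(-108) = -972)
(31*R)*(-18) = (31*(-972))*(-18) = -30132*(-18) = 542376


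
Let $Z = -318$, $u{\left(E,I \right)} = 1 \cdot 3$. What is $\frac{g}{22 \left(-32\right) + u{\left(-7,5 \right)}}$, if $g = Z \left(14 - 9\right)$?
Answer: $\frac{1590}{701} \approx 2.2682$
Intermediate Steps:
$u{\left(E,I \right)} = 3$
$g = -1590$ ($g = - 318 \left(14 - 9\right) = \left(-318\right) 5 = -1590$)
$\frac{g}{22 \left(-32\right) + u{\left(-7,5 \right)}} = - \frac{1590}{22 \left(-32\right) + 3} = - \frac{1590}{-704 + 3} = - \frac{1590}{-701} = \left(-1590\right) \left(- \frac{1}{701}\right) = \frac{1590}{701}$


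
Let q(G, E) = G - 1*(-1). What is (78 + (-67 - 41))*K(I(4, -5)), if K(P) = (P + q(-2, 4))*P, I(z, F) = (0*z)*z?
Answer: 0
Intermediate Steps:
q(G, E) = 1 + G (q(G, E) = G + 1 = 1 + G)
I(z, F) = 0 (I(z, F) = 0*z = 0)
K(P) = P*(-1 + P) (K(P) = (P + (1 - 2))*P = (P - 1)*P = (-1 + P)*P = P*(-1 + P))
(78 + (-67 - 41))*K(I(4, -5)) = (78 + (-67 - 41))*(0*(-1 + 0)) = (78 - 108)*(0*(-1)) = -30*0 = 0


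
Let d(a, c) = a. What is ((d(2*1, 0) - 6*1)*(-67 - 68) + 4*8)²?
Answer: 327184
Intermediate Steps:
((d(2*1, 0) - 6*1)*(-67 - 68) + 4*8)² = ((2*1 - 6*1)*(-67 - 68) + 4*8)² = ((2 - 6)*(-135) + 32)² = (-4*(-135) + 32)² = (540 + 32)² = 572² = 327184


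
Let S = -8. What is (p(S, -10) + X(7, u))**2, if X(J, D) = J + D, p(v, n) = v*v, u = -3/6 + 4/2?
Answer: 21025/4 ≈ 5256.3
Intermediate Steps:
u = 3/2 (u = -3*1/6 + 4*(1/2) = -1/2 + 2 = 3/2 ≈ 1.5000)
p(v, n) = v**2
X(J, D) = D + J
(p(S, -10) + X(7, u))**2 = ((-8)**2 + (3/2 + 7))**2 = (64 + 17/2)**2 = (145/2)**2 = 21025/4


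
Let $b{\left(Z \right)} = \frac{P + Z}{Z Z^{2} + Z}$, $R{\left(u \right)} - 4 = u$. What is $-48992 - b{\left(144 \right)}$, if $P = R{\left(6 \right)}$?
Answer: $- \frac{73148191565}{1493064} \approx -48992.0$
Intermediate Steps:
$R{\left(u \right)} = 4 + u$
$P = 10$ ($P = 4 + 6 = 10$)
$b{\left(Z \right)} = \frac{10 + Z}{Z + Z^{3}}$ ($b{\left(Z \right)} = \frac{10 + Z}{Z Z^{2} + Z} = \frac{10 + Z}{Z^{3} + Z} = \frac{10 + Z}{Z + Z^{3}}$)
$-48992 - b{\left(144 \right)} = -48992 - \frac{10 + 144}{144 + 144^{3}} = -48992 - \frac{1}{144 + 2985984} \cdot 154 = -48992 - \frac{1}{2986128} \cdot 154 = -48992 - \frac{77}{1493064} = - \frac{73148191565}{1493064}$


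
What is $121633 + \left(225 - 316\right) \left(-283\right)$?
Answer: $147386$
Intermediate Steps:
$121633 + \left(225 - 316\right) \left(-283\right) = 121633 - -25753 = 121633 + 25753 = 147386$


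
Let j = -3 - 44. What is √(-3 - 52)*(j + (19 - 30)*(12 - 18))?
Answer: 19*I*√55 ≈ 140.91*I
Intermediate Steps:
j = -47
√(-3 - 52)*(j + (19 - 30)*(12 - 18)) = √(-3 - 52)*(-47 + (19 - 30)*(12 - 18)) = √(-55)*(-47 - 11*(-6)) = (I*√55)*(-47 + 66) = (I*√55)*19 = 19*I*√55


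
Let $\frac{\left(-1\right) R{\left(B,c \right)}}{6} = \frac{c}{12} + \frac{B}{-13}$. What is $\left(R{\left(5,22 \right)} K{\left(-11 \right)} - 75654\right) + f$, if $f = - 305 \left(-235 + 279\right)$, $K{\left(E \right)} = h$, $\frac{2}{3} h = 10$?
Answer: $- \frac{1159657}{13} \approx -89204.0$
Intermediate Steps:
$h = 15$ ($h = \frac{3}{2} \cdot 10 = 15$)
$K{\left(E \right)} = 15$
$R{\left(B,c \right)} = - \frac{c}{2} + \frac{6 B}{13}$ ($R{\left(B,c \right)} = - 6 \left(\frac{c}{12} + \frac{B}{-13}\right) = - 6 \left(c \frac{1}{12} + B \left(- \frac{1}{13}\right)\right) = - 6 \left(\frac{c}{12} - \frac{B}{13}\right) = - 6 \left(- \frac{B}{13} + \frac{c}{12}\right) = - \frac{c}{2} + \frac{6 B}{13}$)
$f = -13420$ ($f = \left(-305\right) 44 = -13420$)
$\left(R{\left(5,22 \right)} K{\left(-11 \right)} - 75654\right) + f = \left(\left(\left(- \frac{1}{2}\right) 22 + \frac{6}{13} \cdot 5\right) 15 - 75654\right) - 13420 = \left(\left(-11 + \frac{30}{13}\right) 15 - 75654\right) - 13420 = \left(\left(- \frac{113}{13}\right) 15 - 75654\right) - 13420 = \left(- \frac{1695}{13} - 75654\right) - 13420 = - \frac{985197}{13} - 13420 = - \frac{1159657}{13}$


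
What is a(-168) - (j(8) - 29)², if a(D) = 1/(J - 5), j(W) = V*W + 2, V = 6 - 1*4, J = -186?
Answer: -23112/191 ≈ -121.01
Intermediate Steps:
V = 2 (V = 6 - 4 = 2)
j(W) = 2 + 2*W (j(W) = 2*W + 2 = 2 + 2*W)
a(D) = -1/191 (a(D) = 1/(-186 - 5) = 1/(-191) = -1/191)
a(-168) - (j(8) - 29)² = -1/191 - ((2 + 2*8) - 29)² = -1/191 - ((2 + 16) - 29)² = -1/191 - (18 - 29)² = -1/191 - 1*(-11)² = -1/191 - 1*121 = -1/191 - 121 = -23112/191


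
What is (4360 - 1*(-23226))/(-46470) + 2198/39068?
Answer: -243897197/453872490 ≈ -0.53737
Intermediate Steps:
(4360 - 1*(-23226))/(-46470) + 2198/39068 = (4360 + 23226)*(-1/46470) + 2198*(1/39068) = 27586*(-1/46470) + 1099/19534 = -13793/23235 + 1099/19534 = -243897197/453872490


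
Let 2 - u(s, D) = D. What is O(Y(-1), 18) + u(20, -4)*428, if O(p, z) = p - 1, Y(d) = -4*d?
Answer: 2571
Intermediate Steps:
O(p, z) = -1 + p
u(s, D) = 2 - D
O(Y(-1), 18) + u(20, -4)*428 = (-1 - 4*(-1)) + (2 - 1*(-4))*428 = (-1 + 4) + (2 + 4)*428 = 3 + 6*428 = 3 + 2568 = 2571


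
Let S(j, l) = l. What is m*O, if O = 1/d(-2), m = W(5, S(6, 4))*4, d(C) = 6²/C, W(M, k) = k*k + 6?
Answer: -44/9 ≈ -4.8889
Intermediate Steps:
W(M, k) = 6 + k² (W(M, k) = k² + 6 = 6 + k²)
d(C) = 36/C
m = 88 (m = (6 + 4²)*4 = (6 + 16)*4 = 22*4 = 88)
O = -1/18 (O = 1/(36/(-2)) = 1/(36*(-½)) = 1/(-18) = -1/18 ≈ -0.055556)
m*O = 88*(-1/18) = -44/9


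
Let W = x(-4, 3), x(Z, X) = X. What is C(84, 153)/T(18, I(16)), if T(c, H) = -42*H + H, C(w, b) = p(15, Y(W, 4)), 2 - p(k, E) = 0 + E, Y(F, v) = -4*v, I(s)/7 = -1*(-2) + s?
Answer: -1/287 ≈ -0.0034843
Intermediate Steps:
W = 3
I(s) = 14 + 7*s (I(s) = 7*(-1*(-2) + s) = 7*(2 + s) = 14 + 7*s)
p(k, E) = 2 - E (p(k, E) = 2 - (0 + E) = 2 - E)
C(w, b) = 18 (C(w, b) = 2 - (-4)*4 = 2 - 1*(-16) = 2 + 16 = 18)
T(c, H) = -41*H
C(84, 153)/T(18, I(16)) = 18/((-41*(14 + 7*16))) = 18/((-41*(14 + 112))) = 18/((-41*126)) = 18/(-5166) = 18*(-1/5166) = -1/287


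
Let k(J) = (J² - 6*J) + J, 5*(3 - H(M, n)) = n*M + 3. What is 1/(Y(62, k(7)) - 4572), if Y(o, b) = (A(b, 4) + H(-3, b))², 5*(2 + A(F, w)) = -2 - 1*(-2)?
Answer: -25/112364 ≈ -0.00022249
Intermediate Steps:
A(F, w) = -2 (A(F, w) = -2 + (-2 - 1*(-2))/5 = -2 + (-2 + 2)/5 = -2 + (⅕)*0 = -2 + 0 = -2)
H(M, n) = 12/5 - M*n/5 (H(M, n) = 3 - (n*M + 3)/5 = 3 - (M*n + 3)/5 = 3 - (3 + M*n)/5 = 3 + (-⅗ - M*n/5) = 12/5 - M*n/5)
k(J) = J² - 5*J
Y(o, b) = (⅖ + 3*b/5)² (Y(o, b) = (-2 + (12/5 - ⅕*(-3)*b))² = (-2 + (12/5 + 3*b/5))² = (⅖ + 3*b/5)²)
1/(Y(62, k(7)) - 4572) = 1/((2 + 3*(7*(-5 + 7)))²/25 - 4572) = 1/((2 + 3*(7*2))²/25 - 4572) = 1/((2 + 3*14)²/25 - 4572) = 1/((2 + 42)²/25 - 4572) = 1/((1/25)*44² - 4572) = 1/((1/25)*1936 - 4572) = 1/(1936/25 - 4572) = 1/(-112364/25) = -25/112364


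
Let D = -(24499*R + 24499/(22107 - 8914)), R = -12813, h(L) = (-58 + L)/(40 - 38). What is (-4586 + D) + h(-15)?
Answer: 8282593438899/26386 ≈ 3.1390e+8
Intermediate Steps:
h(L) = -29 + L/2 (h(L) = (-58 + L)/2 = (-58 + L)*(1/2) = -29 + L/2)
D = 4141357704092/13193 (D = -(-313905687 + 24499/(22107 - 8914)) = -24499/(1/(1/13193 - 12813)) = -24499/(1/(-169041908/13193)) = -24499/(-13193/169041908) = -24499*(-169041908/13193) = 4141357704092/13193 ≈ 3.1391e+8)
(-4586 + D) + h(-15) = (-4586 + 4141357704092/13193) + (-29 + (1/2)*(-15)) = 4141297200994/13193 + (-29 - 15/2) = 4141297200994/13193 - 73/2 = 8282593438899/26386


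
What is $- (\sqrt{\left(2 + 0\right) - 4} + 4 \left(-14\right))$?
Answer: $56 - i \sqrt{2} \approx 56.0 - 1.4142 i$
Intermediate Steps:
$- (\sqrt{\left(2 + 0\right) - 4} + 4 \left(-14\right)) = - (\sqrt{2 - 4} - 56) = - (\sqrt{-2} - 56) = - (i \sqrt{2} - 56) = - (-56 + i \sqrt{2}) = 56 - i \sqrt{2}$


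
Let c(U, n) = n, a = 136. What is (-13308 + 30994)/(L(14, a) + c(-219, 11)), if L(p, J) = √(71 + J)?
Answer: -97273/43 + 26529*√23/43 ≈ 696.64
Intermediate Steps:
(-13308 + 30994)/(L(14, a) + c(-219, 11)) = (-13308 + 30994)/(√(71 + 136) + 11) = 17686/(√207 + 11) = 17686/(3*√23 + 11) = 17686/(11 + 3*√23)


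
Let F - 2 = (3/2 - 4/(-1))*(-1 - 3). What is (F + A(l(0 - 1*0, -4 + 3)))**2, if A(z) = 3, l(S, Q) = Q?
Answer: 289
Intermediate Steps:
F = -20 (F = 2 + (3/2 - 4/(-1))*(-1 - 3) = 2 + (3*(1/2) - 4*(-1))*(-4) = 2 + (3/2 + 4)*(-4) = 2 + (11/2)*(-4) = 2 - 22 = -20)
(F + A(l(0 - 1*0, -4 + 3)))**2 = (-20 + 3)**2 = (-17)**2 = 289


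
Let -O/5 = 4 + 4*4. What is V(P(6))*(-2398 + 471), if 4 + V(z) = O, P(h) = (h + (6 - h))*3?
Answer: 200408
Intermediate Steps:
O = -100 (O = -5*(4 + 4*4) = -5*(4 + 16) = -5*20 = -100)
P(h) = 18 (P(h) = 6*3 = 18)
V(z) = -104 (V(z) = -4 - 100 = -104)
V(P(6))*(-2398 + 471) = -104*(-2398 + 471) = -104*(-1927) = 200408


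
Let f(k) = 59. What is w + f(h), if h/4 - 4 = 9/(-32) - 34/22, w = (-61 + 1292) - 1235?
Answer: 55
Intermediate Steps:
w = -4 (w = 1231 - 1235 = -4)
h = 765/88 (h = 16 + 4*(9/(-32) - 34/22) = 16 + 4*(9*(-1/32) - 34*1/22) = 16 + 4*(-9/32 - 17/11) = 16 + 4*(-643/352) = 16 - 643/88 = 765/88 ≈ 8.6932)
w + f(h) = -4 + 59 = 55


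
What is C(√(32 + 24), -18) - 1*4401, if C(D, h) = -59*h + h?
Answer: -3357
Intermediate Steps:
C(D, h) = -58*h
C(√(32 + 24), -18) - 1*4401 = -58*(-18) - 1*4401 = 1044 - 4401 = -3357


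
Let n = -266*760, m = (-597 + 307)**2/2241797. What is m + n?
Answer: -453201597420/2241797 ≈ -2.0216e+5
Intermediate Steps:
m = 84100/2241797 (m = (-290)**2*(1/2241797) = 84100*(1/2241797) = 84100/2241797 ≈ 0.037515)
n = -202160
m + n = 84100/2241797 - 202160 = -453201597420/2241797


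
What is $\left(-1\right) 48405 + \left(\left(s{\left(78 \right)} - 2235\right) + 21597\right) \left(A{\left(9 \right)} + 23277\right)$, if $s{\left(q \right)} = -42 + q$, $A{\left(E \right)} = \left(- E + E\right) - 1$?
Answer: $451459443$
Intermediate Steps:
$A{\left(E \right)} = -1$ ($A{\left(E \right)} = 0 - 1 = -1$)
$\left(-1\right) 48405 + \left(\left(s{\left(78 \right)} - 2235\right) + 21597\right) \left(A{\left(9 \right)} + 23277\right) = \left(-1\right) 48405 + \left(\left(\left(-42 + 78\right) - 2235\right) + 21597\right) \left(-1 + 23277\right) = -48405 + \left(\left(36 - 2235\right) + 21597\right) 23276 = -48405 + \left(-2199 + 21597\right) 23276 = -48405 + 19398 \cdot 23276 = -48405 + 451507848 = 451459443$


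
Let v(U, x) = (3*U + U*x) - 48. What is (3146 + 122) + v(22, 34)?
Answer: 4034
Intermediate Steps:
v(U, x) = -48 + 3*U + U*x
(3146 + 122) + v(22, 34) = (3146 + 122) + (-48 + 3*22 + 22*34) = 3268 + (-48 + 66 + 748) = 3268 + 766 = 4034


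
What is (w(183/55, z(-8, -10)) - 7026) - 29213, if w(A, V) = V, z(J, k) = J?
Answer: -36247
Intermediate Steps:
(w(183/55, z(-8, -10)) - 7026) - 29213 = (-8 - 7026) - 29213 = -7034 - 29213 = -36247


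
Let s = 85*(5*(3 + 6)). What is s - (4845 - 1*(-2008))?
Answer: -3028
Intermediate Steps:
s = 3825 (s = 85*(5*9) = 85*45 = 3825)
s - (4845 - 1*(-2008)) = 3825 - (4845 - 1*(-2008)) = 3825 - (4845 + 2008) = 3825 - 1*6853 = 3825 - 6853 = -3028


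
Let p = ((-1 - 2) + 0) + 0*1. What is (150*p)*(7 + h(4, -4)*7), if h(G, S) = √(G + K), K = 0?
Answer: -9450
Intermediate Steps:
h(G, S) = √G (h(G, S) = √(G + 0) = √G)
p = -3 (p = (-3 + 0) + 0 = -3 + 0 = -3)
(150*p)*(7 + h(4, -4)*7) = (150*(-3))*(7 + √4*7) = -450*(7 + 2*7) = -450*(7 + 14) = -450*21 = -9450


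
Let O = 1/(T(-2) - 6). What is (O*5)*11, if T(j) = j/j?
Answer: -11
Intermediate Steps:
T(j) = 1
O = -1/5 (O = 1/(1 - 6) = 1/(-5) = -1/5 ≈ -0.20000)
(O*5)*11 = -1/5*5*11 = -1*11 = -11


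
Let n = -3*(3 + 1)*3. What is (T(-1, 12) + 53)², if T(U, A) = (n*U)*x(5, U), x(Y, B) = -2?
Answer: 361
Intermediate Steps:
n = -36 (n = -3*4*3 = -12*3 = -36)
T(U, A) = 72*U (T(U, A) = -36*U*(-2) = 72*U)
(T(-1, 12) + 53)² = (72*(-1) + 53)² = (-72 + 53)² = (-19)² = 361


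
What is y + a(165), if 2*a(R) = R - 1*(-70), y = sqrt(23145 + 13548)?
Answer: 235/2 + 9*sqrt(453) ≈ 309.05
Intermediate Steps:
y = 9*sqrt(453) (y = sqrt(36693) = 9*sqrt(453) ≈ 191.55)
a(R) = 35 + R/2 (a(R) = (R - 1*(-70))/2 = (R + 70)/2 = (70 + R)/2 = 35 + R/2)
y + a(165) = 9*sqrt(453) + (35 + (1/2)*165) = 9*sqrt(453) + (35 + 165/2) = 9*sqrt(453) + 235/2 = 235/2 + 9*sqrt(453)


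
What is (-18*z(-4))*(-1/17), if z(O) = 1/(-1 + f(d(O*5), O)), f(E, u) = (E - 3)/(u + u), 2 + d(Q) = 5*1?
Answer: -18/17 ≈ -1.0588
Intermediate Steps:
d(Q) = 3 (d(Q) = -2 + 5*1 = -2 + 5 = 3)
f(E, u) = (-3 + E)/(2*u) (f(E, u) = (-3 + E)/((2*u)) = (-3 + E)*(1/(2*u)) = (-3 + E)/(2*u))
z(O) = -1 (z(O) = 1/(-1 + (-3 + 3)/(2*O)) = 1/(-1 + (1/2)*0/O) = 1/(-1 + 0) = 1/(-1) = -1)
(-18*z(-4))*(-1/17) = (-18*(-1))*(-1/17) = 18*(-1*1/17) = 18*(-1/17) = -18/17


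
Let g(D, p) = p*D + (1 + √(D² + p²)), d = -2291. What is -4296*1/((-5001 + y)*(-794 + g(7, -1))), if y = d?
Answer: -17184/23332577 - 537*√2/116662885 ≈ -0.00074299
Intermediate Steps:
y = -2291
g(D, p) = 1 + √(D² + p²) + D*p (g(D, p) = D*p + (1 + √(D² + p²)) = 1 + √(D² + p²) + D*p)
-4296*1/((-5001 + y)*(-794 + g(7, -1))) = -4296*1/((-5001 - 2291)*(-794 + (1 + √(7² + (-1)²) + 7*(-1)))) = -4296*(-1/(7292*(-794 + (1 + √(49 + 1) - 7)))) = -4296*(-1/(7292*(-794 + (1 + √50 - 7)))) = -4296*(-1/(7292*(-794 + (1 + 5*√2 - 7)))) = -4296*(-1/(7292*(-794 + (-6 + 5*√2)))) = -4296*(-1/(7292*(-800 + 5*√2))) = -4296/(5833600 - 36460*√2)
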